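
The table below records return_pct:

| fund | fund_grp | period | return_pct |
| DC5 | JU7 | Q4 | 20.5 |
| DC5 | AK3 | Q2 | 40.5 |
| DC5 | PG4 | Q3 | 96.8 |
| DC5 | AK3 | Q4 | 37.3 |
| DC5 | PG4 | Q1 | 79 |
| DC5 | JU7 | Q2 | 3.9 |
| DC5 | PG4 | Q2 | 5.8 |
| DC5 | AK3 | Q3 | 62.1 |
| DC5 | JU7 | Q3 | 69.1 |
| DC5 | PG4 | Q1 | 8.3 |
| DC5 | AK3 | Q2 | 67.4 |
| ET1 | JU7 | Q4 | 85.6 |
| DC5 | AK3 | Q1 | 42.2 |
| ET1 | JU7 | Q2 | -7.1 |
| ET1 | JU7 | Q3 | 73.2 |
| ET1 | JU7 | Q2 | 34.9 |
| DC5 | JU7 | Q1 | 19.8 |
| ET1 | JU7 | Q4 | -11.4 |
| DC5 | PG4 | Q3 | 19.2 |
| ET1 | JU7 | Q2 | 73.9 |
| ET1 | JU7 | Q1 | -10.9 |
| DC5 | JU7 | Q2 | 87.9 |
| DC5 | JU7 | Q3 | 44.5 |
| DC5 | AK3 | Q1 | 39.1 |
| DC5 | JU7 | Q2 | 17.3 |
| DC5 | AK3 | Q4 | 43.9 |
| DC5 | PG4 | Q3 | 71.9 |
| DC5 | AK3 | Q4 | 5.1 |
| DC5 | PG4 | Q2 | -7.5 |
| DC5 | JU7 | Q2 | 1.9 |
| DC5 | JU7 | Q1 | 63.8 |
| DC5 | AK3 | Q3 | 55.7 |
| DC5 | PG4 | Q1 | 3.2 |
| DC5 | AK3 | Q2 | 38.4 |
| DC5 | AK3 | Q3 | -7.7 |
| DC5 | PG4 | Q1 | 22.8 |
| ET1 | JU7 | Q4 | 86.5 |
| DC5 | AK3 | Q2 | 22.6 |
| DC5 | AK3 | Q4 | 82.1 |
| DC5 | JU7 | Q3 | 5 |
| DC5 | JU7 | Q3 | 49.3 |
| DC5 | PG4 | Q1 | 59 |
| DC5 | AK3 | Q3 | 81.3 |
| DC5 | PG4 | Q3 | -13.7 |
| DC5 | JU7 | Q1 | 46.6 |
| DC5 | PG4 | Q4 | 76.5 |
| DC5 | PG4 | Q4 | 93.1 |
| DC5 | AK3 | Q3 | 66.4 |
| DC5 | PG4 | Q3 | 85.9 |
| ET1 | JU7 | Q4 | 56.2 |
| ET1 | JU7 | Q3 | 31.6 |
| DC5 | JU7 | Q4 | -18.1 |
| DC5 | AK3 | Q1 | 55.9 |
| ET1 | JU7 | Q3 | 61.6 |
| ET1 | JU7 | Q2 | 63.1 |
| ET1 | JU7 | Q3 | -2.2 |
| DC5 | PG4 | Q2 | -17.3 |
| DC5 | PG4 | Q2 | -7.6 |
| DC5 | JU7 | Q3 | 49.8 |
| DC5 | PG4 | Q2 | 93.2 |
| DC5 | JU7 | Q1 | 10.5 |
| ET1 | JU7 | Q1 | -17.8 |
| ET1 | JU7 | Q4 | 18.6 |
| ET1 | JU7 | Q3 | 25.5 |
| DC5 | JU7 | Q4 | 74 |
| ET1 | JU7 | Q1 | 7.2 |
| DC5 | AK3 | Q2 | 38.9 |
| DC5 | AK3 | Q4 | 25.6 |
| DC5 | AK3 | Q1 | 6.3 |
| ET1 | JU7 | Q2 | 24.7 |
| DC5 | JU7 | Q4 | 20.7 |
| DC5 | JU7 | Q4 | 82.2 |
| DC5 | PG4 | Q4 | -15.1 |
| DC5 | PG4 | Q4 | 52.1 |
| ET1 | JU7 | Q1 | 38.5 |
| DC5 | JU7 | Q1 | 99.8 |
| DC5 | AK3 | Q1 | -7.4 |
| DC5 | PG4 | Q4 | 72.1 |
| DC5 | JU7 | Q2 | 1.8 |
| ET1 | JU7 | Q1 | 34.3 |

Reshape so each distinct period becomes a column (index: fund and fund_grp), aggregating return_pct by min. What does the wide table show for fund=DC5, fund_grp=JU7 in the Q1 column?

Rows with fund=DC5, fund_grp=JU7 and period=Q1: return_pct values are 19.8, 63.8, 46.6, 10.5, 99.8.
min(19.8, 63.8, 46.6, 10.5, 99.8) = 10.5.

10.5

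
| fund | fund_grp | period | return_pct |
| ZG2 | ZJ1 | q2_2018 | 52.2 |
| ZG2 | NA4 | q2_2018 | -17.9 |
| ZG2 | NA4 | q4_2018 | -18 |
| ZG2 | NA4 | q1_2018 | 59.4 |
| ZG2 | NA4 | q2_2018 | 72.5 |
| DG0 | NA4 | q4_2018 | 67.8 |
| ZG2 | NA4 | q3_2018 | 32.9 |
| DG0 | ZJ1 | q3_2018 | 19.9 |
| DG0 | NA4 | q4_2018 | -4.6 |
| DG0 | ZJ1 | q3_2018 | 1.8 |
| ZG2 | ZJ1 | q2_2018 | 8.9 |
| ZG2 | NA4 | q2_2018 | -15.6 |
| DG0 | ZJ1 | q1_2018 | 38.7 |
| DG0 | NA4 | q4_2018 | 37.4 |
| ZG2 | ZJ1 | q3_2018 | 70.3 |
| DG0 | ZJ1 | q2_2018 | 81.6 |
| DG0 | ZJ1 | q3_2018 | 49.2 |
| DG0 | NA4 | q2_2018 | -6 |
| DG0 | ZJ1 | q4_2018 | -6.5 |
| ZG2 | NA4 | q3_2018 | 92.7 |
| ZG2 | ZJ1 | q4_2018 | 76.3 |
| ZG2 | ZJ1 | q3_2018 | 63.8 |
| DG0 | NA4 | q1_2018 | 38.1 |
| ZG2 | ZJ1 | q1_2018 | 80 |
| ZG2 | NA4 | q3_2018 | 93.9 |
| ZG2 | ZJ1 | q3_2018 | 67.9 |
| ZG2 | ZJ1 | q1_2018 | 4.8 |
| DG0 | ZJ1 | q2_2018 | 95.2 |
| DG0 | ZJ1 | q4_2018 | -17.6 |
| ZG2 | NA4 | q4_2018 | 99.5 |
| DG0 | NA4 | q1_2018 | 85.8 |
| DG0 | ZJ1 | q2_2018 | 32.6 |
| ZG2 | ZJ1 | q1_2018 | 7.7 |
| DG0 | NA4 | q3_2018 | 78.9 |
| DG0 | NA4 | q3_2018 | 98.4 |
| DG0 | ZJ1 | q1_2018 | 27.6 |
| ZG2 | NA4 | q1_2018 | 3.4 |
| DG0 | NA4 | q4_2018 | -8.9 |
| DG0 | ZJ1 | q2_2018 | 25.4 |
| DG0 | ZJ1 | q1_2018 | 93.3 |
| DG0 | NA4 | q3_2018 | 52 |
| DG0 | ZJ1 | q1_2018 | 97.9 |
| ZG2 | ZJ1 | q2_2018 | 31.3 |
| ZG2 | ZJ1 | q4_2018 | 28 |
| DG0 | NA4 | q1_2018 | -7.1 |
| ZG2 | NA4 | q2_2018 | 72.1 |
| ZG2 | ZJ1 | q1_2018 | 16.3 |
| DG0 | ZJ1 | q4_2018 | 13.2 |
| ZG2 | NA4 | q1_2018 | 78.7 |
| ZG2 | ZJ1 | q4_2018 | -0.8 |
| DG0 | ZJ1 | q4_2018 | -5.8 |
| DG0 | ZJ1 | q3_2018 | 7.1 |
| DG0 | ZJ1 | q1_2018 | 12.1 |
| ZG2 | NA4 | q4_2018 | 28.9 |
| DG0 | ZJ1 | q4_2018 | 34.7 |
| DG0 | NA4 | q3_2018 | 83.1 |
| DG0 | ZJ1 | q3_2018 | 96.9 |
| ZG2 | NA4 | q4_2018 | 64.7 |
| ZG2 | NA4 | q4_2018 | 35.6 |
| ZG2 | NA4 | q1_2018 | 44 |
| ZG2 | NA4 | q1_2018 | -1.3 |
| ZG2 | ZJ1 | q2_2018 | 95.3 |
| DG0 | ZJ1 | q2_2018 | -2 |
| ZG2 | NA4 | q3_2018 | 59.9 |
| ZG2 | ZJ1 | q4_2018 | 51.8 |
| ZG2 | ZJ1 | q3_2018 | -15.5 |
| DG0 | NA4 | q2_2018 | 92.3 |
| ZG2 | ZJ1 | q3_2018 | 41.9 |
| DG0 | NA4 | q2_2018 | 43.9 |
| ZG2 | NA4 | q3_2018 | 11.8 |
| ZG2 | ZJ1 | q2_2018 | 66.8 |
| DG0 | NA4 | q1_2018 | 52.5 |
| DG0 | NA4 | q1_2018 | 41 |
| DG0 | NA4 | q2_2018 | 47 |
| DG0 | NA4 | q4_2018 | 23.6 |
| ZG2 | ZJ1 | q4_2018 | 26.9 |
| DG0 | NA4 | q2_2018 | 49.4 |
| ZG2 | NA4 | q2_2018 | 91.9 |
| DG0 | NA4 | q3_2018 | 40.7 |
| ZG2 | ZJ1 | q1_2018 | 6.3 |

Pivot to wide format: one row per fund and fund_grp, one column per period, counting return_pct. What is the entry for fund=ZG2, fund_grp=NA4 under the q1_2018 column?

Rows with fund=ZG2, fund_grp=NA4 and period=q1_2018: return_pct values are 59.4, 3.4, 78.7, 44, -1.3.
5 rows match — count = 5.

5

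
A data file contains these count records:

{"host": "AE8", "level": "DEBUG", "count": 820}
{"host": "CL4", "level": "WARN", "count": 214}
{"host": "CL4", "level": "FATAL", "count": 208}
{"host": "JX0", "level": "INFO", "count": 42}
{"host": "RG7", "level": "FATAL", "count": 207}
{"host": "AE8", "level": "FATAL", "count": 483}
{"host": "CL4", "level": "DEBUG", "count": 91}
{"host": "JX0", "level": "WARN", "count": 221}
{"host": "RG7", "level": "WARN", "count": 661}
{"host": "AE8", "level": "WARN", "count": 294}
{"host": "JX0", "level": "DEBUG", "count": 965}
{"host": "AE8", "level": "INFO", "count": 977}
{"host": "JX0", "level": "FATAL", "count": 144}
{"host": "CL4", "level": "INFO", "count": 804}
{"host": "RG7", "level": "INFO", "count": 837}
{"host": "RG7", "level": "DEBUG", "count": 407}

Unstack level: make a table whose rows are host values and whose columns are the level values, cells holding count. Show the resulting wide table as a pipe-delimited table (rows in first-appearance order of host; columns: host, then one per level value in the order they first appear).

Columns: host plus the 4 distinct level values (DEBUG, WARN, FATAL, INFO).
For example, row AE8 column DEBUG takes count=820 from the long row (AE8, DEBUG).

| host | DEBUG | WARN | FATAL | INFO |
| AE8 | 820 | 294 | 483 | 977 |
| CL4 | 91 | 214 | 208 | 804 |
| JX0 | 965 | 221 | 144 | 42 |
| RG7 | 407 | 661 | 207 | 837 |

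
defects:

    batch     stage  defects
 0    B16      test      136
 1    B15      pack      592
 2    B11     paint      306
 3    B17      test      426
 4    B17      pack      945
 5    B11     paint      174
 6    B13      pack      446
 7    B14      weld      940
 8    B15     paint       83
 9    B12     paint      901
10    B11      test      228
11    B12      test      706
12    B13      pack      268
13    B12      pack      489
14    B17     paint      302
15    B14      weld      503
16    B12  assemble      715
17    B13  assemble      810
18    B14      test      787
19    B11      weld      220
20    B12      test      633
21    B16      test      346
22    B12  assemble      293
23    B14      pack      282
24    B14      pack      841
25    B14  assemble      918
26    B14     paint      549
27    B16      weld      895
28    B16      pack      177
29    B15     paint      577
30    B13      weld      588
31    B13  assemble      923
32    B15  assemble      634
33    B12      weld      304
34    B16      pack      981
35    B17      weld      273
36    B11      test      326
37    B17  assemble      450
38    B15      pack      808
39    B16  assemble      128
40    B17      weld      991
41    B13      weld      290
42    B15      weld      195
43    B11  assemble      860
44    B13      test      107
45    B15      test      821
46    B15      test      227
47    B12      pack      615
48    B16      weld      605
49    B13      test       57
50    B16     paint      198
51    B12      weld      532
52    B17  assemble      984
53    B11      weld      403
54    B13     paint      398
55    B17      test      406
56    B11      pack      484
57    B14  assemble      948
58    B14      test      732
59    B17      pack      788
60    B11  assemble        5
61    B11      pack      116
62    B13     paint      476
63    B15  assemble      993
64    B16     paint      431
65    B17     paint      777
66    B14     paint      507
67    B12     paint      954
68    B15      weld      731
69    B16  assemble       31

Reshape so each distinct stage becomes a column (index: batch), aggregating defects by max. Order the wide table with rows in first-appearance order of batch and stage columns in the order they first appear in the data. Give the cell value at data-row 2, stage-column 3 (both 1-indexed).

577

With rows in first-appearance order of batch, row 2 is batch=B15. stage columns in first-appearance order: test, pack, paint, weld, assemble; column 3 is paint.
Long rows with batch=B15, stage=paint: max(83, 577) = 577.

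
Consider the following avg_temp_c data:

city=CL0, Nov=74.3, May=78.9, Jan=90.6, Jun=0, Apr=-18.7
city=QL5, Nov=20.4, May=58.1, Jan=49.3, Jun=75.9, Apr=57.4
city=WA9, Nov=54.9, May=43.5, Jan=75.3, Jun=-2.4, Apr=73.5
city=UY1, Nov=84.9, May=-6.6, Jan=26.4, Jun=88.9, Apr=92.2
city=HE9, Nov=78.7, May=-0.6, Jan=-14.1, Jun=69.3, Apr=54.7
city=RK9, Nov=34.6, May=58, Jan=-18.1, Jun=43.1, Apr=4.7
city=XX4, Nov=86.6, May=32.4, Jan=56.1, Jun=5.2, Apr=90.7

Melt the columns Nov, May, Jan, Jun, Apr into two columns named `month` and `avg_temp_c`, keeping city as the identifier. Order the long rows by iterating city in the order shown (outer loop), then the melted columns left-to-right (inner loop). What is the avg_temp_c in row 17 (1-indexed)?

35 rows total (7 × 5). Row 17: index ⌊(17-1)/5⌋ = 3 into city → UY1; (17-1) mod 5 = 1 into the melted columns → May.
So row 17 is (UY1, May, -6.6); avg_temp_c = -6.6.

-6.6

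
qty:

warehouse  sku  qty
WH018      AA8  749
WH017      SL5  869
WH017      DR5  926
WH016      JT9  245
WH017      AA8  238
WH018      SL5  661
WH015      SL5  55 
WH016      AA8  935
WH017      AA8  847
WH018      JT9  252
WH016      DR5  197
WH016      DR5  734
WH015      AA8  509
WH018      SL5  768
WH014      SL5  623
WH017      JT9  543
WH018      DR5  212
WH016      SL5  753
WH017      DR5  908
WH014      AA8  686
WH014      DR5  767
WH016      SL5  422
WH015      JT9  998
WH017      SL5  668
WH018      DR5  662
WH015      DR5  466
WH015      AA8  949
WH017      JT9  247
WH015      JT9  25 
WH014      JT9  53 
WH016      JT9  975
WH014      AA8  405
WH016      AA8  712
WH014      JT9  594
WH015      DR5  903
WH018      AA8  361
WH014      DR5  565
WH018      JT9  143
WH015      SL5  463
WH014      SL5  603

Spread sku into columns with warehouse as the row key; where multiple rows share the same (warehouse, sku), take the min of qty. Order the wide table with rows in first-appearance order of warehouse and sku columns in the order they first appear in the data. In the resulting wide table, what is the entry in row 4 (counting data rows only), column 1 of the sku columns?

509

With rows in first-appearance order of warehouse, row 4 is warehouse=WH015. sku columns in first-appearance order: AA8, SL5, DR5, JT9; column 1 is AA8.
Long rows with warehouse=WH015, sku=AA8: min(509, 949) = 509.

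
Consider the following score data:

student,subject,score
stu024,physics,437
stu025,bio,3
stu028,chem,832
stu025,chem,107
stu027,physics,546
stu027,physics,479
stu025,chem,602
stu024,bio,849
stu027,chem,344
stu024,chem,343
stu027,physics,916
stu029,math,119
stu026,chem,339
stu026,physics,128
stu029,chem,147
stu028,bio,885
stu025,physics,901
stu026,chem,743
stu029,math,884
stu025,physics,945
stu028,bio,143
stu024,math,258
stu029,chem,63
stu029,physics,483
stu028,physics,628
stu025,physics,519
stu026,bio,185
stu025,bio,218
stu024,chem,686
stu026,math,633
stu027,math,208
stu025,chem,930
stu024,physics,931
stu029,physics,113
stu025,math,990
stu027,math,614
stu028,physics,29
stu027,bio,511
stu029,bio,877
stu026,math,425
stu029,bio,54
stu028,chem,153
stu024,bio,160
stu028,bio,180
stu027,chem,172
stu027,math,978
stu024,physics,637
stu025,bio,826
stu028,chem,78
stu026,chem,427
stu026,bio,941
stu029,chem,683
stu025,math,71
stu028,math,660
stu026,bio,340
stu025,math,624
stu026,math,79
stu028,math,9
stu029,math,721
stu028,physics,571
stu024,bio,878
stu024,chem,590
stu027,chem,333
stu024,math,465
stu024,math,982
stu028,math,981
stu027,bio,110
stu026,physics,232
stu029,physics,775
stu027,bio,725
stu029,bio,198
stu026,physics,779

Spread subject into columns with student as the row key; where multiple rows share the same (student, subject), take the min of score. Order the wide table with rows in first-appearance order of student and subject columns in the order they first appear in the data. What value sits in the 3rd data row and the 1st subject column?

29

With rows in first-appearance order of student, row 3 is student=stu028. subject columns in first-appearance order: physics, bio, chem, math; column 1 is physics.
Long rows with student=stu028, subject=physics: min(628, 29, 571) = 29.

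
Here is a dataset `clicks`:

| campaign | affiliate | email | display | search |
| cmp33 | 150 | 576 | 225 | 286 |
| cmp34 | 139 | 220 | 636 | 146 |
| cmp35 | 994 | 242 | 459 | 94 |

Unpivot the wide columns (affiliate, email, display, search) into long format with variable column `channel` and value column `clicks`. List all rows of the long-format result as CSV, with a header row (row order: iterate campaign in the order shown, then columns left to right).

Each (campaign, column) pair becomes one row: 3 × 4 = 12 rows.
For example, (cmp33, affiliate) → clicks=150.

campaign,channel,clicks
cmp33,affiliate,150
cmp33,email,576
cmp33,display,225
cmp33,search,286
cmp34,affiliate,139
cmp34,email,220
cmp34,display,636
cmp34,search,146
cmp35,affiliate,994
cmp35,email,242
cmp35,display,459
cmp35,search,94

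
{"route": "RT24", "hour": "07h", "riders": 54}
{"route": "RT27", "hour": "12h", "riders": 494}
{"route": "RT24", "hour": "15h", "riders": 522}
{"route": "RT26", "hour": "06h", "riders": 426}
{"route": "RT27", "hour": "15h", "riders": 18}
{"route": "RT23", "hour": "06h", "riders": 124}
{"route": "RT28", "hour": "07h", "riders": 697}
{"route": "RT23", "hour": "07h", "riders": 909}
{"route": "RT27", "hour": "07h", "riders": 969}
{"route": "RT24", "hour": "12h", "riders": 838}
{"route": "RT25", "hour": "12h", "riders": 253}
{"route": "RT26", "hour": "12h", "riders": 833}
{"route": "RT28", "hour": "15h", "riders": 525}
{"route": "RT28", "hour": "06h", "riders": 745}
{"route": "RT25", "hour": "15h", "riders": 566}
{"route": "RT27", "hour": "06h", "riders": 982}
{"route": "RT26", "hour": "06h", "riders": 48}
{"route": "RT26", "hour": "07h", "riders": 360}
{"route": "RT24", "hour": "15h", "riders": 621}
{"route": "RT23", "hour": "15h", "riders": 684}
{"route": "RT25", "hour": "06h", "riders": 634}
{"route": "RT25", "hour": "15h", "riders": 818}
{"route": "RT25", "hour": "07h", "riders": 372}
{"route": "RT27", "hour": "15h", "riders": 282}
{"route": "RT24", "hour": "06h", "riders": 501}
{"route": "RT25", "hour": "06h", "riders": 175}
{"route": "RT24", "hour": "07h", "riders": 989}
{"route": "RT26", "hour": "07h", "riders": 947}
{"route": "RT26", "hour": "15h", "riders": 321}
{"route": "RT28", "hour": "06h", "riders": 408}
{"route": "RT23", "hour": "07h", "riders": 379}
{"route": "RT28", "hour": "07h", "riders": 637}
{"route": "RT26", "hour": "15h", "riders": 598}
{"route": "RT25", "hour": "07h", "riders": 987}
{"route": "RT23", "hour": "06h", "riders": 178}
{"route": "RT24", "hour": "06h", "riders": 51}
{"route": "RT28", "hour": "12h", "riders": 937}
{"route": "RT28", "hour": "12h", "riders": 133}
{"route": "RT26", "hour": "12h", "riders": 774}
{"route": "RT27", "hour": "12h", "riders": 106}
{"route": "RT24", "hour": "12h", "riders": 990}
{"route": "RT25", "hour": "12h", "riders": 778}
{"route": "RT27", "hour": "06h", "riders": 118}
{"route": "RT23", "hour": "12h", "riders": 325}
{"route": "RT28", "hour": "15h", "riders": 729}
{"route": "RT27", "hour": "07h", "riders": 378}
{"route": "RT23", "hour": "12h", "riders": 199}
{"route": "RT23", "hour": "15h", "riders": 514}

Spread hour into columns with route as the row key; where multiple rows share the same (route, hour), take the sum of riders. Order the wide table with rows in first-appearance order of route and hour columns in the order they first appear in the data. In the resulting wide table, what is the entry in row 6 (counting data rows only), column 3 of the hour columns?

With rows in first-appearance order of route, row 6 is route=RT25. hour columns in first-appearance order: 07h, 12h, 15h, 06h; column 3 is 15h.
Long rows with route=RT25, hour=15h: 566 + 818 = 1384.

1384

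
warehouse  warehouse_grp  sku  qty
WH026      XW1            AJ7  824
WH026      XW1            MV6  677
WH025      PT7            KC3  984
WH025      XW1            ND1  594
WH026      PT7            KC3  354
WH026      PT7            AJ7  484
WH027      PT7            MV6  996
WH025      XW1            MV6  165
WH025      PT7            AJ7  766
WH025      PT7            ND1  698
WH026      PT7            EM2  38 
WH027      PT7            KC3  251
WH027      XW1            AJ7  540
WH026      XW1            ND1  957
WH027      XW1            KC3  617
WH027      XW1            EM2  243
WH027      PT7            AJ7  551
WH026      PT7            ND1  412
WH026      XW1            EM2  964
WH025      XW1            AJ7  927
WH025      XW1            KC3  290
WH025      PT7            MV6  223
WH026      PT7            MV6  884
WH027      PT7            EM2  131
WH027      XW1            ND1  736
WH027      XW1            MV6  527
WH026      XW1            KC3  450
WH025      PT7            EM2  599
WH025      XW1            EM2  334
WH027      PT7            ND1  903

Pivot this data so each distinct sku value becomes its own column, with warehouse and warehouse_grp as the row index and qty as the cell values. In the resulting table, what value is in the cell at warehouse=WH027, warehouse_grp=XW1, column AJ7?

Wide layout: rows indexed by warehouse and warehouse_grp, columns are the 5 distinct sku values (AJ7, MV6, KC3, ND1, EM2).
Cell (warehouse=WH027, warehouse_grp=XW1, sku=AJ7) draws from the long row where warehouse=WH027, warehouse_grp=XW1 and sku=AJ7, which has qty=540.

540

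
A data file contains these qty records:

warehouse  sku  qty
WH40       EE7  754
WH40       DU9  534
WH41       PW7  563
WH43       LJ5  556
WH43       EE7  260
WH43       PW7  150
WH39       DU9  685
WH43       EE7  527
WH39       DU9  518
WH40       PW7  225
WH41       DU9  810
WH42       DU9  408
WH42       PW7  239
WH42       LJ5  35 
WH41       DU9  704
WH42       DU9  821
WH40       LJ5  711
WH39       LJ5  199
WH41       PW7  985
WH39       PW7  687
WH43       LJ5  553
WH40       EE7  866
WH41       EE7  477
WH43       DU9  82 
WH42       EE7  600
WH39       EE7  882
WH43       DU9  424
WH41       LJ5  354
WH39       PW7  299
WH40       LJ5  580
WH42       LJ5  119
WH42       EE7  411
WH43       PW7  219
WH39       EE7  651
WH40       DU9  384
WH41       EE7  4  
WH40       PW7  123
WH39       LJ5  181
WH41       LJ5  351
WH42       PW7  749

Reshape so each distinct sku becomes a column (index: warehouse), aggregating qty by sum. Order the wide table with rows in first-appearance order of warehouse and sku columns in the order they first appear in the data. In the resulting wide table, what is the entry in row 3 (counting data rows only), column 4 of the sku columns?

With rows in first-appearance order of warehouse, row 3 is warehouse=WH43. sku columns in first-appearance order: EE7, DU9, PW7, LJ5; column 4 is LJ5.
Long rows with warehouse=WH43, sku=LJ5: 556 + 553 = 1109.

1109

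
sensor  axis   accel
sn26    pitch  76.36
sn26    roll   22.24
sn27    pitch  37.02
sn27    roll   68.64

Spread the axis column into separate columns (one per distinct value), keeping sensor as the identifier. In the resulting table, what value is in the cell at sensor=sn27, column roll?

Wide layout: rows indexed by sensor, columns are the 2 distinct axis values (pitch, roll).
Cell (sensor=sn27, axis=roll) draws from the long row where sensor=sn27 and axis=roll, which has accel=68.64.

68.64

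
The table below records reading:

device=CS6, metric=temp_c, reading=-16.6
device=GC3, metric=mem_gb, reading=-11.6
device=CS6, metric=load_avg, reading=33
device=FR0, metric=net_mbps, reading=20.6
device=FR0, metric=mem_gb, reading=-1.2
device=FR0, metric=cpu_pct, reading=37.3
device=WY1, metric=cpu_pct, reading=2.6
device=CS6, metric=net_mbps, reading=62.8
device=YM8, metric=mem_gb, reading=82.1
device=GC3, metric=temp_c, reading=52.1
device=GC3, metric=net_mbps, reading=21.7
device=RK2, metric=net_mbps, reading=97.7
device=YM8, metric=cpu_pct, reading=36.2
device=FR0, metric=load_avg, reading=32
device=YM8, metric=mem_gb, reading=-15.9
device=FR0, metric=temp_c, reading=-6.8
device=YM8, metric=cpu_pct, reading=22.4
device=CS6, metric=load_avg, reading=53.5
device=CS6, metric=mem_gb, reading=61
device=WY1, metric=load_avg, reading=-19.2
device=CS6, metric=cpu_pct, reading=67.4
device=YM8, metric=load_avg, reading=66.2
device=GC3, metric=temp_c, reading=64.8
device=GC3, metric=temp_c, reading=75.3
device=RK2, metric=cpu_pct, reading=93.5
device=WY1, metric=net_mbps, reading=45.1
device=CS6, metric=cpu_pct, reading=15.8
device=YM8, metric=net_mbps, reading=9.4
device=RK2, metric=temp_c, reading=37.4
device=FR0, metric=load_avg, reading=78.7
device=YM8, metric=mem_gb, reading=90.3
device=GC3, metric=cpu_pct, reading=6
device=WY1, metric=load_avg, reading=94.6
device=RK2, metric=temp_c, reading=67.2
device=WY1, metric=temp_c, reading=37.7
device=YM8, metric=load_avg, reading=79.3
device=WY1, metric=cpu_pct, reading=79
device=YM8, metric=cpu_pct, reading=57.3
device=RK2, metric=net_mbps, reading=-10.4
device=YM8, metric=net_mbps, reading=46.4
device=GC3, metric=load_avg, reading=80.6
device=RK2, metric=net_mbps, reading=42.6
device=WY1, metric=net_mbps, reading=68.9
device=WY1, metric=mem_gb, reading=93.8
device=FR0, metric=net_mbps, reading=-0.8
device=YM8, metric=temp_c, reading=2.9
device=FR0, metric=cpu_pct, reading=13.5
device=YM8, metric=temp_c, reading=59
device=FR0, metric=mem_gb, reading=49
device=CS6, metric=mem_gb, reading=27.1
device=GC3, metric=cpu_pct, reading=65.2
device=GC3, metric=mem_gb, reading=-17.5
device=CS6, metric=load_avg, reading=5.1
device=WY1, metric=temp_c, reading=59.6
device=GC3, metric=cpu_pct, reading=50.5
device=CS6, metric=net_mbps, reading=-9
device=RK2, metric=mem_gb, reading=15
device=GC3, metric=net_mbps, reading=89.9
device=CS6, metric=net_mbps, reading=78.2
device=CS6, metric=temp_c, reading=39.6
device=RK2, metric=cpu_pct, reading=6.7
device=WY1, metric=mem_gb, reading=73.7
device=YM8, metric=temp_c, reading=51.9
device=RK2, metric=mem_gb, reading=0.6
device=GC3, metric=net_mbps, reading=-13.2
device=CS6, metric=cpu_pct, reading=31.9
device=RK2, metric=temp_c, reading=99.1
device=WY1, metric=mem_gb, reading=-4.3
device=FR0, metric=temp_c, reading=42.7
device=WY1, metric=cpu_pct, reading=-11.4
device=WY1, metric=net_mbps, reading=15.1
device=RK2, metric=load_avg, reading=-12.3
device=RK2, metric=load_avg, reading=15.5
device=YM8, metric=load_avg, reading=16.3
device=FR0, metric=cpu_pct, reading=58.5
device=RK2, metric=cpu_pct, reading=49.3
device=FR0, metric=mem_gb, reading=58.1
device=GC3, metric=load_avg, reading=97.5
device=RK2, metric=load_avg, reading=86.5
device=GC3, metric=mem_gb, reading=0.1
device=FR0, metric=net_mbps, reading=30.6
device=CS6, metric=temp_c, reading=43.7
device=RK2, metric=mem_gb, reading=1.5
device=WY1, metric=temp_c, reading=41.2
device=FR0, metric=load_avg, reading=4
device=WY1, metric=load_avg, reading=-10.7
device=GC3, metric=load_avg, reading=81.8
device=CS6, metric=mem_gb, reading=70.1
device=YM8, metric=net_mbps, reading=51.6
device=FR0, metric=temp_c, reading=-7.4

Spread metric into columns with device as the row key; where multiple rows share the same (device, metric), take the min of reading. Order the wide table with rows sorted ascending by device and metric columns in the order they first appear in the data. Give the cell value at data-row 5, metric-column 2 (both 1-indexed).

With rows sorted ascending by device, row 5 is device=WY1. metric columns in first-appearance order: temp_c, mem_gb, load_avg, net_mbps, cpu_pct; column 2 is mem_gb.
Long rows with device=WY1, metric=mem_gb: min(93.8, 73.7, -4.3) = -4.3.

-4.3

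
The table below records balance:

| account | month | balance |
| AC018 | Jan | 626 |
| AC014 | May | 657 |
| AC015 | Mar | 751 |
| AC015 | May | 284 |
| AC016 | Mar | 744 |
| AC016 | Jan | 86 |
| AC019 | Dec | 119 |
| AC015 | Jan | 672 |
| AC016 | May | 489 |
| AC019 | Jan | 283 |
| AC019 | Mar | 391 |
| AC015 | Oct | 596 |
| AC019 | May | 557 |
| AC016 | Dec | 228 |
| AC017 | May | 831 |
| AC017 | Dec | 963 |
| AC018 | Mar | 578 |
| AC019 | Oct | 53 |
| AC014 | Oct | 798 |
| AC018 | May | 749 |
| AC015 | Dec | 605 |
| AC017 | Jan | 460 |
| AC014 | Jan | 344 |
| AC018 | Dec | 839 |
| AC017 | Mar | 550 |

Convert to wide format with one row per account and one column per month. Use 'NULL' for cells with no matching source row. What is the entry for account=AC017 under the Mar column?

550

The long row with account=AC017, month=Mar has balance=550.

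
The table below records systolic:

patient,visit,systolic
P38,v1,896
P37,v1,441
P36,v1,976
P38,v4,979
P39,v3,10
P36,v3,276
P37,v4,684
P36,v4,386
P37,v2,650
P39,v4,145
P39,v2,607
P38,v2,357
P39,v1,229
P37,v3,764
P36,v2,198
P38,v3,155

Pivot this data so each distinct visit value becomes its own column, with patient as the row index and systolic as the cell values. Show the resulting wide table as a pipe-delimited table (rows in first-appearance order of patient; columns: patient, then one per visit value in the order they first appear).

| patient | v1 | v4 | v3 | v2 |
| P38 | 896 | 979 | 155 | 357 |
| P37 | 441 | 684 | 764 | 650 |
| P36 | 976 | 386 | 276 | 198 |
| P39 | 229 | 145 | 10 | 607 |

Columns: patient plus the 4 distinct visit values (v1, v4, v3, v2).
For example, row P38 column v1 takes systolic=896 from the long row (P38, v1).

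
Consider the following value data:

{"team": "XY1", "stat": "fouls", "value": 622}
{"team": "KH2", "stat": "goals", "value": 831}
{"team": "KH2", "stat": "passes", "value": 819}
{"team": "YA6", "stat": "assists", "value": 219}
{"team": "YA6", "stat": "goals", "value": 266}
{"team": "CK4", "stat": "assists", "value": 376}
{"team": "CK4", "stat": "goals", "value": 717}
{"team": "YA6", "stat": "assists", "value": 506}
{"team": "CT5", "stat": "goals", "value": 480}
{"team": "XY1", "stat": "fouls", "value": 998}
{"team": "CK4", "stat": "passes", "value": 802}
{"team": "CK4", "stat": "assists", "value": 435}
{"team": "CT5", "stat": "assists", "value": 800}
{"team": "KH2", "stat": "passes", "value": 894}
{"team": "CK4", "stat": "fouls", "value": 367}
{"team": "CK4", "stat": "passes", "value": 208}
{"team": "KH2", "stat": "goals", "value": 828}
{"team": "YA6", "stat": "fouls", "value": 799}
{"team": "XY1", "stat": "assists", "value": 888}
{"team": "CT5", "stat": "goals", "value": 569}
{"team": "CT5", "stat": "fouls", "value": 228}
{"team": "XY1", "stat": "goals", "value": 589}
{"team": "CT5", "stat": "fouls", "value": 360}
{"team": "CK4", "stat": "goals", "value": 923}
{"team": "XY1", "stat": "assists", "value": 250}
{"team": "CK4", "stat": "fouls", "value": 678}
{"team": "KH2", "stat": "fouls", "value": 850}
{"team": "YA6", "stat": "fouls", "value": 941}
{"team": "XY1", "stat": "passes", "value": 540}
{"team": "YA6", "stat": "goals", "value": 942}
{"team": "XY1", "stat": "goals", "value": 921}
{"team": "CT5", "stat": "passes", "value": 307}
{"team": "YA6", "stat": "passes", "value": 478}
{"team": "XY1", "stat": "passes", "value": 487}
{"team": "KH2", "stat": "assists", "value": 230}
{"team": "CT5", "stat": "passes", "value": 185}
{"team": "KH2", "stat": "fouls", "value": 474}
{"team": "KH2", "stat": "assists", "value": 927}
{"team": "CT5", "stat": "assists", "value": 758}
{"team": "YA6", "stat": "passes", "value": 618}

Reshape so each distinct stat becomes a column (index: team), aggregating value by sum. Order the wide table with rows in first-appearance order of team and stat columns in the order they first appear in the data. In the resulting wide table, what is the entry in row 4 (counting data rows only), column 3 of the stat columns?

With rows in first-appearance order of team, row 4 is team=CK4. stat columns in first-appearance order: fouls, goals, passes, assists; column 3 is passes.
Long rows with team=CK4, stat=passes: 802 + 208 = 1010.

1010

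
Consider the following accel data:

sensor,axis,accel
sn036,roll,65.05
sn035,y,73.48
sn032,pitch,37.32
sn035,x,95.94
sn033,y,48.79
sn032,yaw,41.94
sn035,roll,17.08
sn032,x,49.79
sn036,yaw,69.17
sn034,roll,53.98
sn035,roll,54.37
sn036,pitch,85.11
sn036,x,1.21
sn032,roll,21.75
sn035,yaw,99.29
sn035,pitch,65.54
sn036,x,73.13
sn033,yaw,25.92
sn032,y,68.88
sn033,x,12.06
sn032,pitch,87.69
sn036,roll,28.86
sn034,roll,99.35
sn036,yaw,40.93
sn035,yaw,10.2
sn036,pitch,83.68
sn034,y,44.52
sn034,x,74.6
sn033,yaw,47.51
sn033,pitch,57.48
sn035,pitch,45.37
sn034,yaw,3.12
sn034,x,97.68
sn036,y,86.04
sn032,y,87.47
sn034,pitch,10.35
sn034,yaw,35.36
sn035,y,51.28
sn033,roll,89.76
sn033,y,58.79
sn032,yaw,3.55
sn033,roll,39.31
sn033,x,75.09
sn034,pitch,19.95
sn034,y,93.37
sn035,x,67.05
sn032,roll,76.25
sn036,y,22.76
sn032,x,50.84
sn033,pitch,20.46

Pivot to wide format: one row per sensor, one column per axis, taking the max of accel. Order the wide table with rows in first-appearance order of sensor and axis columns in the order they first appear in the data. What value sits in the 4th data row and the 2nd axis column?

With rows in first-appearance order of sensor, row 4 is sensor=sn033. axis columns in first-appearance order: roll, y, pitch, x, yaw; column 2 is y.
Long rows with sensor=sn033, axis=y: max(48.79, 58.79) = 58.79.

58.79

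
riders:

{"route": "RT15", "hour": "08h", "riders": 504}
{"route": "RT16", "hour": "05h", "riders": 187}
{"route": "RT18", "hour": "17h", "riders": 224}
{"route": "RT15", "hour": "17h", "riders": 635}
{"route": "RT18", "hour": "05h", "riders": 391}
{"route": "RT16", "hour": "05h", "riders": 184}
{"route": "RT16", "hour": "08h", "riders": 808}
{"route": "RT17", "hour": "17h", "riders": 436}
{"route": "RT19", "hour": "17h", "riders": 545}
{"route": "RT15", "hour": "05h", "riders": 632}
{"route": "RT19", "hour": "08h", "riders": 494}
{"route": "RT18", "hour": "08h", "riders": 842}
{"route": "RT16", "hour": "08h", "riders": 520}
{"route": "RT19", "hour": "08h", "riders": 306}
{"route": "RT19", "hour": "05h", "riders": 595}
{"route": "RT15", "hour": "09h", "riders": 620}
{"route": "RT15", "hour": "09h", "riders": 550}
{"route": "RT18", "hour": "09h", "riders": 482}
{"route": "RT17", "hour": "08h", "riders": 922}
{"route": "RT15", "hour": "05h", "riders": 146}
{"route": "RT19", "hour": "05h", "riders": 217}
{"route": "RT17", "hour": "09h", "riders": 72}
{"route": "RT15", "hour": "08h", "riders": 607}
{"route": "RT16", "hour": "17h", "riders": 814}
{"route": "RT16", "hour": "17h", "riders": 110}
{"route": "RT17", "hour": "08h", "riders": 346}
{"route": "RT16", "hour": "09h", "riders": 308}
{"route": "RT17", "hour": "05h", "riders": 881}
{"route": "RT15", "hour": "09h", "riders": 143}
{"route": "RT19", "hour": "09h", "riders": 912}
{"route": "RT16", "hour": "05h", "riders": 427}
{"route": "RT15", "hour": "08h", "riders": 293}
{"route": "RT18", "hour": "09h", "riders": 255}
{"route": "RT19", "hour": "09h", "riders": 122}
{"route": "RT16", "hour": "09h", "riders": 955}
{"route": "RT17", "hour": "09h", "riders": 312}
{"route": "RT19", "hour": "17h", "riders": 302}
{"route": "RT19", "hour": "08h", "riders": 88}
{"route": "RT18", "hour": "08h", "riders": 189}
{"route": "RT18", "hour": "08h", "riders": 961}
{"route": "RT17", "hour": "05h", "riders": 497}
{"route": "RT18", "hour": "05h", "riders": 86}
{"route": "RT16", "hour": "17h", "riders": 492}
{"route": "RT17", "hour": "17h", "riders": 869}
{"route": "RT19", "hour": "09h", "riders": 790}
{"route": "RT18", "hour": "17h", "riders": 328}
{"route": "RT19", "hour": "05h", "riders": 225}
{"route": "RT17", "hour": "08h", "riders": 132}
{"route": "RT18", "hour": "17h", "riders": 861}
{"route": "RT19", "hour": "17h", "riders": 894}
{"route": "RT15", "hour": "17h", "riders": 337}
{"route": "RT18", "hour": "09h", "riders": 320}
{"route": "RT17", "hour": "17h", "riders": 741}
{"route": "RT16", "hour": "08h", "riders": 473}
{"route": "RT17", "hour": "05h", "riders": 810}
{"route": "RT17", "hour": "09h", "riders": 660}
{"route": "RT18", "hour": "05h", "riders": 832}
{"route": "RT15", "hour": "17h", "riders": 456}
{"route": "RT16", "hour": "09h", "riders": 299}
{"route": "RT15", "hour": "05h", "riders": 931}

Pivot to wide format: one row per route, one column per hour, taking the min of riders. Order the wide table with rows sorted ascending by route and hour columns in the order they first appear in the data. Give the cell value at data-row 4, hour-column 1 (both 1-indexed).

189

With rows sorted ascending by route, row 4 is route=RT18. hour columns in first-appearance order: 08h, 05h, 17h, 09h; column 1 is 08h.
Long rows with route=RT18, hour=08h: min(842, 189, 961) = 189.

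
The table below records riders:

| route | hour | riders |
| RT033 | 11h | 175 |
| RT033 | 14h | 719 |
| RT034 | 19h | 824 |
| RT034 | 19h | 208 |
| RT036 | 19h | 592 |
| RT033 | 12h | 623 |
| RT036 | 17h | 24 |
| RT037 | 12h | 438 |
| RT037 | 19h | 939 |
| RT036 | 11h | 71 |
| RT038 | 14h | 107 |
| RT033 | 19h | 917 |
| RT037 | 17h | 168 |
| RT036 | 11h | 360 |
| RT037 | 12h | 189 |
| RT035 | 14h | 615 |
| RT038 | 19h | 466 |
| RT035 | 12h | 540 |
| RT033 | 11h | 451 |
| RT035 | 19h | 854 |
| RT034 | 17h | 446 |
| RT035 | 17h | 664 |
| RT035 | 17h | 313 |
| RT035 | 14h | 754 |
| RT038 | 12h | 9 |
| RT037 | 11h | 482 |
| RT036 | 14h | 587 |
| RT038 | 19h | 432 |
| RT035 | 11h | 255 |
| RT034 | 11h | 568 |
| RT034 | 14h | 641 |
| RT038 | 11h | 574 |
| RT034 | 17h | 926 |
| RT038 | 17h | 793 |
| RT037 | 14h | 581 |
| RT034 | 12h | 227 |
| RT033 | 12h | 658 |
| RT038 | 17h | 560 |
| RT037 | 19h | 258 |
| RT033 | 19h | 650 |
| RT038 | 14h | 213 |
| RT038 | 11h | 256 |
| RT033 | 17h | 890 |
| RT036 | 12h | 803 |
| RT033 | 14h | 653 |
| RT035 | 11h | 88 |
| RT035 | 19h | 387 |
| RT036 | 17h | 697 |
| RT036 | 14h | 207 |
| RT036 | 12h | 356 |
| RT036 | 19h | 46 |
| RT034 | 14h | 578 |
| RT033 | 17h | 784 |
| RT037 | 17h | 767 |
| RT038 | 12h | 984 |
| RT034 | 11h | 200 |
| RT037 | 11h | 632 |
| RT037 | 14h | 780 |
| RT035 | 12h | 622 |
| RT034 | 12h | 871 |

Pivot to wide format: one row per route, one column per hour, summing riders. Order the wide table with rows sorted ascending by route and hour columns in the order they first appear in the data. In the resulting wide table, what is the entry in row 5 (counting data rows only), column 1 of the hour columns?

1114

With rows sorted ascending by route, row 5 is route=RT037. hour columns in first-appearance order: 11h, 14h, 19h, 12h, 17h; column 1 is 11h.
Long rows with route=RT037, hour=11h: 482 + 632 = 1114.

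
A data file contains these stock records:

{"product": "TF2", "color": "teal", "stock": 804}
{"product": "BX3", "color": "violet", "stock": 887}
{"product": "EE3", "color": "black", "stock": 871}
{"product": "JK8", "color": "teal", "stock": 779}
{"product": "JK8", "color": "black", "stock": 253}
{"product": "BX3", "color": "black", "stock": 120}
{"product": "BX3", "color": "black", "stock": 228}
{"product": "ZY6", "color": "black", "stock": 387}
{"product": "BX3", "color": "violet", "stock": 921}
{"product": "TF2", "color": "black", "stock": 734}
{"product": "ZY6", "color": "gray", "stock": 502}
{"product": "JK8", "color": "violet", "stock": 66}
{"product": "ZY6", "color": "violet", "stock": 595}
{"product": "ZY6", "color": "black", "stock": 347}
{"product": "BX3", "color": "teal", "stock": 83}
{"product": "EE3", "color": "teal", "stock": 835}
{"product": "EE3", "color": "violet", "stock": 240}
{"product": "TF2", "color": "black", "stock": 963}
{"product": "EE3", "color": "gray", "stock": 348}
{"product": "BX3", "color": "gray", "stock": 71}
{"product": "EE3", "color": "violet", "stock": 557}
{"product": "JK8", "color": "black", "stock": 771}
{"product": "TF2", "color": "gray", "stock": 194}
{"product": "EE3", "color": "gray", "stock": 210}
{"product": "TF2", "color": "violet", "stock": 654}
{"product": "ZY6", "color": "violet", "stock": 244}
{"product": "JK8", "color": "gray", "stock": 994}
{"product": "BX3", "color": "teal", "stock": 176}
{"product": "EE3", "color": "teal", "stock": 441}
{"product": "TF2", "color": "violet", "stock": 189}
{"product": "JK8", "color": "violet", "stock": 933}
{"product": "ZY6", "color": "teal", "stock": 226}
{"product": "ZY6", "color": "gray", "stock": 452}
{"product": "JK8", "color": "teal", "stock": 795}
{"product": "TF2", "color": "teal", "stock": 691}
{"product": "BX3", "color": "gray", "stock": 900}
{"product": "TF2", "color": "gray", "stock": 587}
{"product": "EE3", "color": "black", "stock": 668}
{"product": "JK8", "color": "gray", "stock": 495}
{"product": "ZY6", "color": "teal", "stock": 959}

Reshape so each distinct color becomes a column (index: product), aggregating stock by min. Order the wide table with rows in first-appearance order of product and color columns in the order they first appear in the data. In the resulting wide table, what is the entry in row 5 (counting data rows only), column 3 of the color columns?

With rows in first-appearance order of product, row 5 is product=ZY6. color columns in first-appearance order: teal, violet, black, gray; column 3 is black.
Long rows with product=ZY6, color=black: min(387, 347) = 347.

347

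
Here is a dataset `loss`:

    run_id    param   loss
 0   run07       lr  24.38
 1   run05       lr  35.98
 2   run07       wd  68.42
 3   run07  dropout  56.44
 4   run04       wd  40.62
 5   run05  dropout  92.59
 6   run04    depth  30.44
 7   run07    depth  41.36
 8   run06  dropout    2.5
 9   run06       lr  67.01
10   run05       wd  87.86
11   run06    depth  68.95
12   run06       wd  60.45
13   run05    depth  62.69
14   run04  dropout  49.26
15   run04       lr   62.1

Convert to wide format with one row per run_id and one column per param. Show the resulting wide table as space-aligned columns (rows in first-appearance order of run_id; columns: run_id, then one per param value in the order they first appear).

run_id  lr     wd     dropout  depth
run07   24.38  68.42  56.44    41.36
run05   35.98  87.86  92.59    62.69
run04   62.1   40.62  49.26    30.44
run06   67.01  60.45  2.5      68.95

Columns: run_id plus the 4 distinct param values (lr, wd, dropout, depth).
For example, row run07 column lr takes loss=24.38 from the long row (run07, lr).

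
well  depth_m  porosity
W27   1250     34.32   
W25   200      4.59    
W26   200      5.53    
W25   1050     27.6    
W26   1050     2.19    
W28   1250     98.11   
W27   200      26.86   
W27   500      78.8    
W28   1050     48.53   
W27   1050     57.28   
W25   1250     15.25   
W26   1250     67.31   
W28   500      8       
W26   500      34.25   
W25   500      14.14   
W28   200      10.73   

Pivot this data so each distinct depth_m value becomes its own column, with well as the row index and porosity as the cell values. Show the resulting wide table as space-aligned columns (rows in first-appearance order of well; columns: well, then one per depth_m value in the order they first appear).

Columns: well plus the 4 distinct depth_m values (1250, 200, 1050, 500).
For example, row W27 column 1250 takes porosity=34.32 from the long row (W27, 1250).

well  1250   200    1050   500  
W27   34.32  26.86  57.28  78.8 
W25   15.25  4.59   27.6   14.14
W26   67.31  5.53   2.19   34.25
W28   98.11  10.73  48.53  8    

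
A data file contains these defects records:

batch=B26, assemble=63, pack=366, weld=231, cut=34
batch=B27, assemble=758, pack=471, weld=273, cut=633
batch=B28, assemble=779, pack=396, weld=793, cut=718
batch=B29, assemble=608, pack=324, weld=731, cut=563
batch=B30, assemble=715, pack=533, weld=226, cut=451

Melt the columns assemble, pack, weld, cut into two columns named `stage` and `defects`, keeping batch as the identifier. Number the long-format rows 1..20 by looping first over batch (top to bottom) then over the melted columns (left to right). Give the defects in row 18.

533

20 rows total (5 × 4). Row 18: index ⌊(18-1)/4⌋ = 4 into batch → B30; (18-1) mod 4 = 1 into the melted columns → pack.
So row 18 is (B30, pack, 533); defects = 533.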